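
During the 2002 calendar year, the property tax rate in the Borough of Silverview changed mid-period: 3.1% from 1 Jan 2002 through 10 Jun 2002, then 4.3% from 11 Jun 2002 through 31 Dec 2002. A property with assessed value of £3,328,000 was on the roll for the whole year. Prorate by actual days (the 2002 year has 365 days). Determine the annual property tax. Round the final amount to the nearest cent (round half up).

1 Jan – 10 Jun 2002: 161 days at 3.1% → £3,328,000 × 3.1% × 161/365 = £45,506.9808
11 Jun – 31 Dec 2002: 204 days at 4.3% → £3,328,000 × 4.3% × 204/365 = £79,981.4137
Total = £125,488.3945

£125,488.39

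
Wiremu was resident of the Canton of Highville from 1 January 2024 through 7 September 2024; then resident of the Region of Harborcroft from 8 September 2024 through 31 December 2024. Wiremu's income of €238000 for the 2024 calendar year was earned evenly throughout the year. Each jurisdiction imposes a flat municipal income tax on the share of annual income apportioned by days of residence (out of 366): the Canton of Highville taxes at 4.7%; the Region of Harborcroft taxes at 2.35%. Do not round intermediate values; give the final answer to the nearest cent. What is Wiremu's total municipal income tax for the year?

The Canton of Highville, 1 January – 7 September 2024: 251 days → €238000 × 4.7% × 251/366 = €7671.2732
The Region of Harborcroft, 8 September – 31 December 2024: 115 days → €238000 × 2.35% × 115/366 = €1757.3634
Total = €9428.6366

€9428.64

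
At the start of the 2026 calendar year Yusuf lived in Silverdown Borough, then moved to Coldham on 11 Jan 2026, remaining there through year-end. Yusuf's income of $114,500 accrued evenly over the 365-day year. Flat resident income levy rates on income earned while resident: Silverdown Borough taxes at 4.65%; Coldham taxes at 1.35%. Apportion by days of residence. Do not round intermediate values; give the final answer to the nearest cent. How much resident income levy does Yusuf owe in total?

Silverdown Borough, 1 Jan – 10 Jan 2026: 10 days → $114,500 × 4.65% × 10/365 = $145.8699
Coldham, 11 Jan – 31 Dec 2026: 355 days → $114,500 × 1.35% × 355/365 = $1,503.4007
Total = $1,649.2705

$1,649.27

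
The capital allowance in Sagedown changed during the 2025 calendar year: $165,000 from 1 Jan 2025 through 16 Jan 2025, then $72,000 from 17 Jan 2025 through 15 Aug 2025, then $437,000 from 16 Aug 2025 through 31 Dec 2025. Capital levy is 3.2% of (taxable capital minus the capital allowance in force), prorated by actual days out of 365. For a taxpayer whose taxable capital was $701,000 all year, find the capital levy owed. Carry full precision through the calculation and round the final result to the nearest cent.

1 Jan – 16 Jan 2025: 16 days, exemption $165,000 → ($701,000 − $165,000) × 3.2% × 16/365 = $751.8685
17 Jan – 15 Aug 2025: 211 days, exemption $72,000 → ($701,000 − $72,000) × 3.2% × 211/365 = $11,635.6384
16 Aug – 31 Dec 2025: 138 days, exemption $437,000 → ($701,000 − $437,000) × 3.2% × 138/365 = $3,194.0384
Total = $15,581.5452

$15,581.55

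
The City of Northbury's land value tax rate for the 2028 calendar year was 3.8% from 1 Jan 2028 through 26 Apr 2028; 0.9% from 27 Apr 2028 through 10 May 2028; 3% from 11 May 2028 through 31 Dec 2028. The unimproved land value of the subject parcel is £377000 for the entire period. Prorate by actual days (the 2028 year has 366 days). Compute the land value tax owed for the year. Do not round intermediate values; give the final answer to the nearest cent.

1 Jan – 26 Apr 2028: 117 days at 3.8% → £377000 × 3.8% × 117/366 = £4579.6230
27 Apr – 10 May 2028: 14 days at 0.9% → £377000 × 0.9% × 14/366 = £129.7869
11 May – 31 Dec 2028: 235 days at 3% → £377000 × 3% × 235/366 = £7261.8852
Total = £11971.2951

£11971.30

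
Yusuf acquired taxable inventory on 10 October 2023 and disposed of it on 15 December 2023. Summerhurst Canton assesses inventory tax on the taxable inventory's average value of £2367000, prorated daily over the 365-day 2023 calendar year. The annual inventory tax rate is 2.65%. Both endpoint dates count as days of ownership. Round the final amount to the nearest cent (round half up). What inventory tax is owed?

Days held (10 October – 15 December 2023): 67 out of 365
Tax = £2367000 × 2.65% × 67/365 = £11513.9959

£11514.00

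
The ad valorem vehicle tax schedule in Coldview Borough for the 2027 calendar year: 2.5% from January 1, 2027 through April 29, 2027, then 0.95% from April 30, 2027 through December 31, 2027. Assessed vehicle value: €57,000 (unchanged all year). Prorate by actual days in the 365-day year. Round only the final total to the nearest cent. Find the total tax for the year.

January 1 – April 29, 2027: 119 days at 2.5% → €57,000 × 2.5% × 119/365 = €464.5890
April 30 – December 31, 2027: 246 days at 0.95% → €57,000 × 0.95% × 246/365 = €364.9562
Total = €829.5452

€829.55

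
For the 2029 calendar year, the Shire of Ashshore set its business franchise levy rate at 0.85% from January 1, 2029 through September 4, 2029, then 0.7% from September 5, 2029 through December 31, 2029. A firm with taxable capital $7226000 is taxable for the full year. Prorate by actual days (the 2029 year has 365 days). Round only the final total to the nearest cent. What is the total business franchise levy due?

$57916.88

January 1 – September 4, 2029: 247 days at 0.85% → $7226000 × 0.85% × 247/365 = $41564.3479
September 5 – December 31, 2029: 118 days at 0.7% → $7226000 × 0.7% × 118/365 = $16352.5370
Total = $57916.8849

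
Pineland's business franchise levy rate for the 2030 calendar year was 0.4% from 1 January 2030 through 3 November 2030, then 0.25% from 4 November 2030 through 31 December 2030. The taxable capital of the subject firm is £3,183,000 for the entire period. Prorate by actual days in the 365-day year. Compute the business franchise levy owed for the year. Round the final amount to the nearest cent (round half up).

£11,973.31

1 January – 3 November 2030: 307 days at 0.4% → £3,183,000 × 0.4% × 307/365 = £10,708.8329
4 November – 31 December 2030: 58 days at 0.25% → £3,183,000 × 0.25% × 58/365 = £1,264.4795
Total = £11,973.3123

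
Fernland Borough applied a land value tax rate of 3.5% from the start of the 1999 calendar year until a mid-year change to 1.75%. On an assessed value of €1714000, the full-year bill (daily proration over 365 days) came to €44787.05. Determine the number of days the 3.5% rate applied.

180 days

Let d = days at the first rate; then 365 − d days at the second rate.
€1714000 × [3.5%·d + 1.75%·(365−d)] / 365 = €44787.05
Solving gives d = 180, so the new rate took effect on June 30, 1999.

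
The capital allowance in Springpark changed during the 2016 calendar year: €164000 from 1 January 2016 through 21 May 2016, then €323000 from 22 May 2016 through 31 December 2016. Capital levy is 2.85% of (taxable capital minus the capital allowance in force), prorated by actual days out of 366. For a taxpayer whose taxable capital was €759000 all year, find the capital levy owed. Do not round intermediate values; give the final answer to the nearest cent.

€14184.12

1 January – 21 May 2016: 142 days, exemption €164000 → (€759000 − €164000) × 2.85% × 142/366 = €6579.1393
22 May – 31 December 2016: 224 days, exemption €323000 → (€759000 − €323000) × 2.85% × 224/366 = €7604.9836
Total = €14184.1230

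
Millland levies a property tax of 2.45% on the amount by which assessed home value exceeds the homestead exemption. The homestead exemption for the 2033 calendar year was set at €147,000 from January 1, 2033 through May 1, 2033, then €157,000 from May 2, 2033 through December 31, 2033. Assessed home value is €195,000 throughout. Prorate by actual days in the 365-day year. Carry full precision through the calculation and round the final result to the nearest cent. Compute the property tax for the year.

January 1 – May 1, 2033: 121 days, exemption €147,000 → (€195,000 − €147,000) × 2.45% × 121/365 = €389.8521
May 2 – December 31, 2033: 244 days, exemption €157,000 → (€195,000 − €157,000) × 2.45% × 244/365 = €622.3671
Total = €1,012.2192

€1,012.22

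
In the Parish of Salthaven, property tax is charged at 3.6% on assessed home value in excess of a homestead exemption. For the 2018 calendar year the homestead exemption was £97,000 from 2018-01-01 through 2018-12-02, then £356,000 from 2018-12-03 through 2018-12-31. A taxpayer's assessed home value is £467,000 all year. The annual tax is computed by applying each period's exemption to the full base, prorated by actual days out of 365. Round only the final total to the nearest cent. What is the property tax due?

£12,579.19

2018-01-01 to 2018-12-02: 336 days, exemption £97,000 → (£467,000 − £97,000) × 3.6% × 336/365 = £12,261.6986
2018-12-03 to 2018-12-31: 29 days, exemption £356,000 → (£467,000 − £356,000) × 3.6% × 29/365 = £317.4904
Total = £12,579.1890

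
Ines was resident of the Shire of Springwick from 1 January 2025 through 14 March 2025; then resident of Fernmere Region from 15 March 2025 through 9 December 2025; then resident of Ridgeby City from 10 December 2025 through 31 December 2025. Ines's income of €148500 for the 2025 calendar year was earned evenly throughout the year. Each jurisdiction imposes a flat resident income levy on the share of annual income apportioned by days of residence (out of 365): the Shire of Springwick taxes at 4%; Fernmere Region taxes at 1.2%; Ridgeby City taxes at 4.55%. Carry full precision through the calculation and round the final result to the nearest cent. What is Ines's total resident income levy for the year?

The Shire of Springwick, 1 January – 14 March 2025: 73 days → €148500 × 4% × 73/365 = €1188.0000
Fernmere Region, 15 March – 9 December 2025: 270 days → €148500 × 1.2% × 270/365 = €1318.1918
Ridgeby City, 10 December – 31 December 2025: 22 days → €148500 × 4.55% × 22/365 = €407.2562
Total = €2913.4479

€2913.45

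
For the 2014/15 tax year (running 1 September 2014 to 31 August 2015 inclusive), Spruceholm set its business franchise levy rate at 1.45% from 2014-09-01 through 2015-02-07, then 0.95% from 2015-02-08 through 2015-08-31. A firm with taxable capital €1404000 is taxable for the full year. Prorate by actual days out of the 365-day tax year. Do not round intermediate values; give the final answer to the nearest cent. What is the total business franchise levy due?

€16415.26

2014-09-01 to 2015-02-07: 160 days at 1.45% → €1404000 × 1.45% × 160/365 = €8924.0548
2015-02-08 to 2015-08-31: 205 days at 0.95% → €1404000 × 0.95% × 205/365 = €7491.2055
Total = €16415.2603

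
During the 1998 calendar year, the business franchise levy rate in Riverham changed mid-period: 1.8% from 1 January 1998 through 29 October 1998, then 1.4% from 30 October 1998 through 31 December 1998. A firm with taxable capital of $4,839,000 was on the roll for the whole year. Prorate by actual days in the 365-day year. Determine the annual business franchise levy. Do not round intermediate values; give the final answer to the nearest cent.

$83,761.10

1 January – 29 October 1998: 302 days at 1.8% → $4,839,000 × 1.8% × 302/365 = $72,067.9562
30 October – 31 December 1998: 63 days at 1.4% → $4,839,000 × 1.4% × 63/365 = $11,693.1452
Total = $83,761.1014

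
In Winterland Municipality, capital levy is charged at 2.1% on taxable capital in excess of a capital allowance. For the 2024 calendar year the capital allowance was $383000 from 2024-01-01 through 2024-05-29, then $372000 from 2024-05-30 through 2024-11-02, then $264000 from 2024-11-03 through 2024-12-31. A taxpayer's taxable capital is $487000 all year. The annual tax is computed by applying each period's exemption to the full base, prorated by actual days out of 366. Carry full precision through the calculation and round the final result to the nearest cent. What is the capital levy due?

$2685.93

2024-01-01 to 2024-05-29: 150 days, exemption $383000 → ($487000 − $383000) × 2.1% × 150/366 = $895.0820
2024-05-30 to 2024-11-02: 157 days, exemption $372000 → ($487000 − $372000) × 2.1% × 157/366 = $1035.9426
2024-11-03 to 2024-12-31: 59 days, exemption $264000 → ($487000 − $264000) × 2.1% × 59/366 = $754.9098
Total = $2685.9344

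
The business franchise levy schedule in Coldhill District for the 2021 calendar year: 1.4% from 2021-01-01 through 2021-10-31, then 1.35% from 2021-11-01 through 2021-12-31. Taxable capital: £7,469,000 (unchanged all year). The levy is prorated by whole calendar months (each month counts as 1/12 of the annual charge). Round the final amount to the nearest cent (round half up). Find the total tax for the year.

2021-01-01 to 2021-10-31: 10 months at 1.4% → £7,469,000 × 1.4% × 10/12 = £87,138.3333
2021-11-01 to 2021-12-31: 2 months at 1.35% → £7,469,000 × 1.35% × 2/12 = £16,805.2500
Total = £103,943.5833

£103,943.58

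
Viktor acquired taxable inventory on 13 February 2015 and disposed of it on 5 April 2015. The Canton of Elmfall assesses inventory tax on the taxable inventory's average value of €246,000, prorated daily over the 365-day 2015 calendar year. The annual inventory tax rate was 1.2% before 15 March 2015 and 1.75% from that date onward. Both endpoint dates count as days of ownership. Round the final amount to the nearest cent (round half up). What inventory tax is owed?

€502.11

13 February – 14 March 2015: 30 days at 1.2% → €246,000 × 1.2% × 30/365 = €242.6301
15 March – 5 April 2015: 22 days at 1.75% → €246,000 × 1.75% × 22/365 = €259.4795
Total = €502.1096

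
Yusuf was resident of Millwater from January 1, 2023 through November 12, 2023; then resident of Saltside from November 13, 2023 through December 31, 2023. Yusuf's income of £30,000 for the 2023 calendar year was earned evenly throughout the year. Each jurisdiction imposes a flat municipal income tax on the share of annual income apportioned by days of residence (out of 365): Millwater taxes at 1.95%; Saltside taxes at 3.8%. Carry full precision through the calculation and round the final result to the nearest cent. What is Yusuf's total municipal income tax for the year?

£659.51

Millwater, January 1 – November 12, 2023: 316 days → £30,000 × 1.95% × 316/365 = £506.4658
Saltside, November 13 – December 31, 2023: 49 days → £30,000 × 3.8% × 49/365 = £153.0411
Total = £659.5068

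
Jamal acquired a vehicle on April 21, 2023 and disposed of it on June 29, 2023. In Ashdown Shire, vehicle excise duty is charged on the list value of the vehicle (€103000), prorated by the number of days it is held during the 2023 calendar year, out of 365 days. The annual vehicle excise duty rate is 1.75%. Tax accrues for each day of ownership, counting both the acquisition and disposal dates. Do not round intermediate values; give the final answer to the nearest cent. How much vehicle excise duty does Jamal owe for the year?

€345.68

Days held (April 21 – June 29, 2023): 70 out of 365
Tax = €103000 × 1.75% × 70/365 = €345.6849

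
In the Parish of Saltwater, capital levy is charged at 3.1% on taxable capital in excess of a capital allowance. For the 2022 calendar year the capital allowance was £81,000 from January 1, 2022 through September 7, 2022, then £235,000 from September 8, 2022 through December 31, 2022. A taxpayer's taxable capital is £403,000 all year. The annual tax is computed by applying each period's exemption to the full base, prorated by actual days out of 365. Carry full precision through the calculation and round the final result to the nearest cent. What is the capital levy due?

January 1 – September 7, 2022: 250 days, exemption £81,000 → (£403,000 − £81,000) × 3.1% × 250/365 = £6,836.9863
September 8 – December 31, 2022: 115 days, exemption £235,000 → (£403,000 − £235,000) × 3.1% × 115/365 = £1,640.8767
Total = £8,477.8630

£8,477.86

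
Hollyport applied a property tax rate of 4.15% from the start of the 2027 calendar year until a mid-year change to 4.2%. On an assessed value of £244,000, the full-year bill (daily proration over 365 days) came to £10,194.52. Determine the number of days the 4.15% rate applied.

160 days

Let d = days at the first rate; then 365 − d days at the second rate.
£244,000 × [4.15%·d + 4.2%·(365−d)] / 365 = £10,194.52
Solving gives d = 160, so the new rate took effect on 10 June 2027.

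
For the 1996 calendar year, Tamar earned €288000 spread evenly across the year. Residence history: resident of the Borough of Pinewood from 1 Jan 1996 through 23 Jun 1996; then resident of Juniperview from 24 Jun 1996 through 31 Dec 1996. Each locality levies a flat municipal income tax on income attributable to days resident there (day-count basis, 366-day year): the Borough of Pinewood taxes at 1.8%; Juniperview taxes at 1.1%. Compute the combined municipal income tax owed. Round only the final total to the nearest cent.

The Borough of Pinewood, 1 Jan – 23 Jun 1996: 175 days → €288000 × 1.8% × 175/366 = €2478.6885
Juniperview, 24 Jun – 31 Dec 1996: 191 days → €288000 × 1.1% × 191/366 = €1653.2459
Total = €4131.9344

€4131.93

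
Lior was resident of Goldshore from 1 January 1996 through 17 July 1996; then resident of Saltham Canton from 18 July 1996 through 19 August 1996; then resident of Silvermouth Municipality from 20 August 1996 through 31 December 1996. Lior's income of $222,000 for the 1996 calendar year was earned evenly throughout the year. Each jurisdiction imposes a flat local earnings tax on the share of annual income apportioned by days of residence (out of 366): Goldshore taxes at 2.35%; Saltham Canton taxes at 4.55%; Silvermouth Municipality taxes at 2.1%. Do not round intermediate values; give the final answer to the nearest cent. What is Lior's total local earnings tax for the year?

Goldshore, 1 January – 17 July 1996: 199 days → $222,000 × 2.35% × 199/366 = $2,836.5656
Saltham Canton, 18 July – 19 August 1996: 33 days → $222,000 × 4.55% × 33/366 = $910.7459
Silvermouth Municipality, 20 August – 31 December 1996: 134 days → $222,000 × 2.1% × 134/366 = $1,706.8525
Total = $5,454.1639

$5,454.16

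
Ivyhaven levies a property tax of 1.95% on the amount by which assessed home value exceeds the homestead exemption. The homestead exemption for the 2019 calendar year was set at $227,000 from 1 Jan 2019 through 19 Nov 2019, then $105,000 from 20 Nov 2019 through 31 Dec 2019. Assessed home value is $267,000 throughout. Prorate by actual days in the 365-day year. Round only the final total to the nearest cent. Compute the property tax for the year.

1 Jan – 19 Nov 2019: 323 days, exemption $227,000 → ($267,000 − $227,000) × 1.95% × 323/365 = $690.2466
20 Nov – 31 Dec 2019: 42 days, exemption $105,000 → ($267,000 − $105,000) × 1.95% × 42/365 = $363.5014
Total = $1,053.7479

$1,053.75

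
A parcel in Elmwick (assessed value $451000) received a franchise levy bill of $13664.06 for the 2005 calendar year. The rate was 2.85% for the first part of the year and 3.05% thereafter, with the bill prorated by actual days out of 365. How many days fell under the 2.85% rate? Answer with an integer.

37 days

Let d = days at the first rate; then 365 − d days at the second rate.
$451000 × [2.85%·d + 3.05%·(365−d)] / 365 = $13664.06
Solving gives d = 37, so the new rate took effect on 7 February 2005.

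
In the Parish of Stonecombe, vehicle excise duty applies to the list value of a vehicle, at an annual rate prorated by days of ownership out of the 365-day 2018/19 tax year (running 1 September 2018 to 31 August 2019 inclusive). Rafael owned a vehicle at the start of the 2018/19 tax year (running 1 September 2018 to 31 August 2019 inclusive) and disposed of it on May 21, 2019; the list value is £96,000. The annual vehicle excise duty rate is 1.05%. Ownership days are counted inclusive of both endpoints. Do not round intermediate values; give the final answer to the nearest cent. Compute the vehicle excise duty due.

Days held (September 1, 2018 – May 21, 2019): 263 out of 365
Tax = £96,000 × 1.05% × 263/365 = £726.3123

£726.31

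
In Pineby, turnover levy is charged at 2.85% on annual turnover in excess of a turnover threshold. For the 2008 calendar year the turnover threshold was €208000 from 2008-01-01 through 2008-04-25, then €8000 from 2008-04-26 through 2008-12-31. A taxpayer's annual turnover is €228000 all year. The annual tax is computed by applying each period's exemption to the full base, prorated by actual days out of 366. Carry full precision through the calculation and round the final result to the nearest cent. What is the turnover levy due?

€4463.44

2008-01-01 to 2008-04-25: 116 days, exemption €208000 → (€228000 − €208000) × 2.85% × 116/366 = €180.6557
2008-04-26 to 2008-12-31: 250 days, exemption €8000 → (€228000 − €8000) × 2.85% × 250/366 = €4282.7869
Total = €4463.4426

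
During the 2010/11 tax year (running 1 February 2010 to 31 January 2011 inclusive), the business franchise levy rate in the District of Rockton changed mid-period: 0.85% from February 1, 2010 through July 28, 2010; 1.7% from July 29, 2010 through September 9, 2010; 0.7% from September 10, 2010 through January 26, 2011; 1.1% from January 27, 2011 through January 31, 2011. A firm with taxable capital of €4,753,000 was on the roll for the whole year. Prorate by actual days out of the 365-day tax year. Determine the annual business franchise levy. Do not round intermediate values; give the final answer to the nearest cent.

February 1 – July 28, 2010: 178 days at 0.85% → €4,753,000 × 0.85% × 178/365 = €19,702.1616
July 29 – September 9, 2010: 43 days at 1.7% → €4,753,000 × 1.7% × 43/365 = €9,519.0219
September 10, 2010 – January 26, 2011: 139 days at 0.7% → €4,753,000 × 0.7% × 139/365 = €12,670.3260
January 27 – January 31, 2011: 5 days at 1.1% → €4,753,000 × 1.1% × 5/365 = €716.2055
Total = €42,607.7151

€42,607.72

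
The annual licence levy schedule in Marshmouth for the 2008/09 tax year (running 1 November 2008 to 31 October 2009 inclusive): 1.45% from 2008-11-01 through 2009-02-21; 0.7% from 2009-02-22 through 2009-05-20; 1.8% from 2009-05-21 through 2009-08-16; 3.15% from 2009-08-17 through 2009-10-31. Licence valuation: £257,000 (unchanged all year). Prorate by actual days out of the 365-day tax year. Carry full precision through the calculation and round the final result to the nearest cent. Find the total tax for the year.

2008-11-01 to 2009-02-21: 113 days at 1.45% → £257,000 × 1.45% × 113/365 = £1,153.6836
2009-02-22 to 2009-05-20: 88 days at 0.7% → £257,000 × 0.7% × 88/365 = £433.7315
2009-05-21 to 2009-08-16: 88 days at 1.8% → £257,000 × 1.8% × 88/365 = £1,115.3096
2009-08-17 to 2009-10-31: 76 days at 3.15% → £257,000 × 3.15% × 76/365 = £1,685.6384
Total = £4,388.3630

£4,388.36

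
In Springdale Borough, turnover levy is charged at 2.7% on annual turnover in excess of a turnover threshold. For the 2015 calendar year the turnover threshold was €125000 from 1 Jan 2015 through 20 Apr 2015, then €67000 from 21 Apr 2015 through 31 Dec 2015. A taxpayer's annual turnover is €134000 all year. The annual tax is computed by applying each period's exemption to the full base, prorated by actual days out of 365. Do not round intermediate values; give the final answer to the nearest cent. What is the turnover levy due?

€1337.05

1 Jan – 20 Apr 2015: 110 days, exemption €125000 → (€134000 − €125000) × 2.7% × 110/365 = €73.2329
21 Apr – 31 Dec 2015: 255 days, exemption €67000 → (€134000 − €67000) × 2.7% × 255/365 = €1263.8219
Total = €1337.0548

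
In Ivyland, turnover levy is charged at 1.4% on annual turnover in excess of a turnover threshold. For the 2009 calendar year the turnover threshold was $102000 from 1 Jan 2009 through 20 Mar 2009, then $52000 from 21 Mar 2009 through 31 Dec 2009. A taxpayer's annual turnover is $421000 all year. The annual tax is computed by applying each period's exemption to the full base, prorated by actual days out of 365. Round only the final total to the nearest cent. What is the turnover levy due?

$5014.49

1 Jan – 20 Mar 2009: 79 days, exemption $102000 → ($421000 − $102000) × 1.4% × 79/365 = $966.6137
21 Mar – 31 Dec 2009: 286 days, exemption $52000 → ($421000 − $52000) × 1.4% × 286/365 = $4047.8795
Total = $5014.4932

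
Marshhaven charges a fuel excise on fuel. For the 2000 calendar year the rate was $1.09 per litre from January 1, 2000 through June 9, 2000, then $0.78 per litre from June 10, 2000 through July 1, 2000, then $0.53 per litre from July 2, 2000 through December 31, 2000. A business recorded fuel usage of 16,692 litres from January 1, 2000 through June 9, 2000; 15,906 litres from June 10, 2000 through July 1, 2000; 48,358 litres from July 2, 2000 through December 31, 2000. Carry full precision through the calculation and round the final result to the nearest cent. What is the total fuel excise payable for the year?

January 1 – June 9, 2000: 16,692 litres at $1.09/litre → $18,194.28
June 10 – July 1, 2000: 15,906 litres at $0.78/litre → $12,406.68
July 2 – December 31, 2000: 48,358 litres at $0.53/litre → $25,629.74

$56,230.70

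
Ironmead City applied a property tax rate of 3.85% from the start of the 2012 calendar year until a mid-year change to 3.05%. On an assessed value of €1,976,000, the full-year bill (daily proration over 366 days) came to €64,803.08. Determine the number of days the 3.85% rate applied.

105 days

Let d = days at the first rate; then 366 − d days at the second rate.
€1,976,000 × [3.85%·d + 3.05%·(366−d)] / 366 = €64,803.08
Solving gives d = 105, so the new rate took effect on 15 Apr 2012.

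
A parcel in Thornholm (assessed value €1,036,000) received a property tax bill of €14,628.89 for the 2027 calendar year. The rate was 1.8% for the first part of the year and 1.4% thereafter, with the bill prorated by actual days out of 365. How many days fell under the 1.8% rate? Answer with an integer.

11 days

Let d = days at the first rate; then 365 − d days at the second rate.
€1,036,000 × [1.8%·d + 1.4%·(365−d)] / 365 = €14,628.89
Solving gives d = 11, so the new rate took effect on January 12, 2027.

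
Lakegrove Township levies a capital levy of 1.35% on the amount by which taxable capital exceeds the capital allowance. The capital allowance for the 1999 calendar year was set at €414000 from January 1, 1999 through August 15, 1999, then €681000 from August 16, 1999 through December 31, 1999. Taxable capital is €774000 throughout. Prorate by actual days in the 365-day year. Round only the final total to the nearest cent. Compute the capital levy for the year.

January 1 – August 15, 1999: 227 days, exemption €414000 → (€774000 − €414000) × 1.35% × 227/365 = €3022.5205
August 16 – December 31, 1999: 138 days, exemption €681000 → (€774000 − €681000) × 1.35% × 138/365 = €474.6822
Total = €3497.2027

€3497.20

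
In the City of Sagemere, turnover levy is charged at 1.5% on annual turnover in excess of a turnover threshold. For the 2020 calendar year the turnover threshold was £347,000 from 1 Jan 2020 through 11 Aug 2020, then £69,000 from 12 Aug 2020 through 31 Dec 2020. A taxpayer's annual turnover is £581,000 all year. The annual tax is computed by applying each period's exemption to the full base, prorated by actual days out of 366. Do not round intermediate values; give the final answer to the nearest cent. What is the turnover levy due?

1 Jan – 11 Aug 2020: 224 days, exemption £347,000 → (£581,000 − £347,000) × 1.5% × 224/366 = £2,148.1967
12 Aug – 31 Dec 2020: 142 days, exemption £69,000 → (£581,000 − £69,000) × 1.5% × 142/366 = £2,979.6721
Total = £5,127.8689

£5,127.87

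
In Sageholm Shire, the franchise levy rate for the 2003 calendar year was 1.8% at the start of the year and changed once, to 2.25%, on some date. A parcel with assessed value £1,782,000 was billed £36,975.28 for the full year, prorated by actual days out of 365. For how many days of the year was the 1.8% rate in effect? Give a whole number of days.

142 days

Let d = days at the first rate; then 365 − d days at the second rate.
£1,782,000 × [1.8%·d + 2.25%·(365−d)] / 365 = £36,975.28
Solving gives d = 142, so the new rate took effect on May 23, 2003.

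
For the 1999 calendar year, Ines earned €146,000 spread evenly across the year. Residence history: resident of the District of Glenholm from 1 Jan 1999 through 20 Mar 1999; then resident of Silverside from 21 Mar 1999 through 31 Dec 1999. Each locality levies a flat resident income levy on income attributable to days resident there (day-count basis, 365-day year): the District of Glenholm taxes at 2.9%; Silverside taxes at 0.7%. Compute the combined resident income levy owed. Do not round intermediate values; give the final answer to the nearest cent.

€1,717.20

The District of Glenholm, 1 Jan – 20 Mar 1999: 79 days → €146,000 × 2.9% × 79/365 = €916.4000
Silverside, 21 Mar – 31 Dec 1999: 286 days → €146,000 × 0.7% × 286/365 = €800.8000
Total = €1,717.2000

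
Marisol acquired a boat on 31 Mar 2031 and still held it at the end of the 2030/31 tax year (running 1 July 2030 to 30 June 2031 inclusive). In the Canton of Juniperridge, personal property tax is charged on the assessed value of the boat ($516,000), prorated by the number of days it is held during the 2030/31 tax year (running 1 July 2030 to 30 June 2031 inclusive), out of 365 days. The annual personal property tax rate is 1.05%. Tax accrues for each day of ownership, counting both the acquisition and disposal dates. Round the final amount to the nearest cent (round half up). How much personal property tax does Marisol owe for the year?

Days held (31 Mar – 30 Jun 2031): 92 out of 365
Tax = $516,000 × 1.05% × 92/365 = $1,365.6329

$1,365.63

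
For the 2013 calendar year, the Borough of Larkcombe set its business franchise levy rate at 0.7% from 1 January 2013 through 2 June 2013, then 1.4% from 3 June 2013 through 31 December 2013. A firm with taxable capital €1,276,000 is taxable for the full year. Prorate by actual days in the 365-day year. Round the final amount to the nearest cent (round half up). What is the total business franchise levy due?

1 January – 2 June 2013: 153 days at 0.7% → €1,276,000 × 0.7% × 153/365 = €3,744.0986
3 June – 31 December 2013: 212 days at 1.4% → €1,276,000 × 1.4% × 212/365 = €10,375.8027
Total = €14,119.9014

€14,119.90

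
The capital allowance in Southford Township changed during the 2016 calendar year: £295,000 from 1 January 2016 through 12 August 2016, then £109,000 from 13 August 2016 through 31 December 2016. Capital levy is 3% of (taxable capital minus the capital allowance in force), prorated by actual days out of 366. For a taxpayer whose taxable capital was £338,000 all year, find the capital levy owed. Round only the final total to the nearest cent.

£3,439.67

1 January – 12 August 2016: 225 days, exemption £295,000 → (£338,000 − £295,000) × 3% × 225/366 = £793.0328
13 August – 31 December 2016: 141 days, exemption £109,000 → (£338,000 − £109,000) × 3% × 141/366 = £2,646.6393
Total = £3,439.6721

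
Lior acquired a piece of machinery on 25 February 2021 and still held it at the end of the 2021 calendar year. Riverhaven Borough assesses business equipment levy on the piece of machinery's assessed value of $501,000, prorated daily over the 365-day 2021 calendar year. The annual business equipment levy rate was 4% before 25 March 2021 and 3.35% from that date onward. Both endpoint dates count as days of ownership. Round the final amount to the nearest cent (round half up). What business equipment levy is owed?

25 February – 24 March 2021: 28 days at 4% → $501,000 × 4% × 28/365 = $1,537.3151
25 March – 31 December 2021: 282 days at 3.35% → $501,000 × 3.35% × 282/365 = $12,966.9781
Total = $14,504.2932

$14,504.29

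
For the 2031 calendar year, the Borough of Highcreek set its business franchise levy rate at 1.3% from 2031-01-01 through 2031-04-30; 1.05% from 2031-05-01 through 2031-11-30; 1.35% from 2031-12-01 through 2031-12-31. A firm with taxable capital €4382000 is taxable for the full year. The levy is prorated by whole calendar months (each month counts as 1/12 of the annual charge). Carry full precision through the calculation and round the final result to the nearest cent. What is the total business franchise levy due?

€50758.17

2031-01-01 to 2031-04-30: 4 months at 1.3% → €4382000 × 1.3% × 4/12 = €18988.6667
2031-05-01 to 2031-11-30: 7 months at 1.05% → €4382000 × 1.05% × 7/12 = €26839.7500
2031-12-01 to 2031-12-31: 1 month at 1.35% → €4382000 × 1.35% × 1/12 = €4929.7500
Total = €50758.1667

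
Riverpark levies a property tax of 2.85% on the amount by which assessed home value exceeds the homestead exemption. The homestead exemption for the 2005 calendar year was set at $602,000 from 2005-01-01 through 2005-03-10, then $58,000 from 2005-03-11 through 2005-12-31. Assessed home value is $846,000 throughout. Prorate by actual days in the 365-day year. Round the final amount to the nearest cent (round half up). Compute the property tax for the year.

$19,527.11

2005-01-01 to 2005-03-10: 69 days, exemption $602,000 → ($846,000 − $602,000) × 2.85% × 69/365 = $1,314.5918
2005-03-11 to 2005-12-31: 296 days, exemption $58,000 → ($846,000 − $58,000) × 2.85% × 296/365 = $18,212.5151
Total = $19,527.1068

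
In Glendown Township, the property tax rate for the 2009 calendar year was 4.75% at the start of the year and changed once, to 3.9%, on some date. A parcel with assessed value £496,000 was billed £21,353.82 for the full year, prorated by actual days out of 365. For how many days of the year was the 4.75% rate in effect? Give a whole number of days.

174 days

Let d = days at the first rate; then 365 − d days at the second rate.
£496,000 × [4.75%·d + 3.9%·(365−d)] / 365 = £21,353.82
Solving gives d = 174, so the new rate took effect on 24 Jun 2009.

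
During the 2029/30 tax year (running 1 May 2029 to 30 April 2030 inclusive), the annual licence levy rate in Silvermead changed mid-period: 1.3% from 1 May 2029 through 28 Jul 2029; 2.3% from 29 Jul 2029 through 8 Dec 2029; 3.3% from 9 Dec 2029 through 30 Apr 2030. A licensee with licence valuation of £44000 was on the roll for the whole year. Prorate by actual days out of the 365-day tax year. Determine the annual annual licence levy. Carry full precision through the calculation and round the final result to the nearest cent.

1 May – 28 Jul 2029: 89 days at 1.3% → £44000 × 1.3% × 89/365 = £139.4740
29 Jul – 8 Dec 2029: 133 days at 2.3% → £44000 × 2.3% × 133/365 = £368.7562
9 Dec 2029 – 30 Apr 2030: 143 days at 3.3% → £44000 × 3.3% × 143/365 = £568.8658
Total = £1077.0959

£1077.10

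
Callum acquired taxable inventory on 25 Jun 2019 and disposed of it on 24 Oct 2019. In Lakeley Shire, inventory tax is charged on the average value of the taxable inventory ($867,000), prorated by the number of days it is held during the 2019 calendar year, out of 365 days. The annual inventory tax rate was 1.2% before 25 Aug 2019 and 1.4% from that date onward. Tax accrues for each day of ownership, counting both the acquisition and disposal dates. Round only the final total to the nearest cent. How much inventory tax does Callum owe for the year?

$3,767.29

25 Jun – 24 Aug 2019: 61 days at 1.2% → $867,000 × 1.2% × 61/365 = $1,738.7507
25 Aug – 24 Oct 2019: 61 days at 1.4% → $867,000 × 1.4% × 61/365 = $2,028.5425
Total = $3,767.2932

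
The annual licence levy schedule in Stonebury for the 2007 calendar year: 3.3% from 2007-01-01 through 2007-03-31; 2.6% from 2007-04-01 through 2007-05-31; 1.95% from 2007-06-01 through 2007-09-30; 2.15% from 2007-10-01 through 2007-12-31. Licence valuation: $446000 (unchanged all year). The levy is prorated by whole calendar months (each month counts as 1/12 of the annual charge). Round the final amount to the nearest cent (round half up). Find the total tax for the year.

$10908.42

2007-01-01 to 2007-03-31: 3 months at 3.3% → $446000 × 3.3% × 3/12 = $3679.5000
2007-04-01 to 2007-05-31: 2 months at 2.6% → $446000 × 2.6% × 2/12 = $1932.6667
2007-06-01 to 2007-09-30: 4 months at 1.95% → $446000 × 1.95% × 4/12 = $2899.0000
2007-10-01 to 2007-12-31: 3 months at 2.15% → $446000 × 2.15% × 3/12 = $2397.2500
Total = $10908.4167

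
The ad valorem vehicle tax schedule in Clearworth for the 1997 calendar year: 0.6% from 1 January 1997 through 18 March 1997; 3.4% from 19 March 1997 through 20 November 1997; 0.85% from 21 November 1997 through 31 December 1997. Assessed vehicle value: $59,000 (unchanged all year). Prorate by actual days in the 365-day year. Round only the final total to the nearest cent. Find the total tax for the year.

1 January – 18 March 1997: 77 days at 0.6% → $59,000 × 0.6% × 77/365 = $74.6795
19 March – 20 November 1997: 247 days at 3.4% → $59,000 × 3.4% × 247/365 = $1,357.4849
21 November – 31 December 1997: 41 days at 0.85% → $59,000 × 0.85% × 41/365 = $56.3329
Total = $1,488.4973

$1,488.50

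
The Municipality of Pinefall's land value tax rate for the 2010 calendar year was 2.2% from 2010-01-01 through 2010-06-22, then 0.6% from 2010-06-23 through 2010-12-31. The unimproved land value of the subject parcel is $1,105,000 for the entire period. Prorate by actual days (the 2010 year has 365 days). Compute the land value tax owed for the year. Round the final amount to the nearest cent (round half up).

2010-01-01 to 2010-06-22: 173 days at 2.2% → $1,105,000 × 2.2% × 173/365 = $11,522.2740
2010-06-23 to 2010-12-31: 192 days at 0.6% → $1,105,000 × 0.6% × 192/365 = $3,487.5616
Total = $15,009.8356

$15,009.84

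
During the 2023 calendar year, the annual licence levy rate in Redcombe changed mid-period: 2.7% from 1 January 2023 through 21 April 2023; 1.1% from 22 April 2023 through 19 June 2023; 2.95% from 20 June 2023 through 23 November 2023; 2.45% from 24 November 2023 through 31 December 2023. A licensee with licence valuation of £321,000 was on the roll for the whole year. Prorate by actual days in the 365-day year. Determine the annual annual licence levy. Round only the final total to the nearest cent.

£8,098.43

1 January – 21 April 2023: 111 days at 2.7% → £321,000 × 2.7% × 111/365 = £2,635.7178
22 April – 19 June 2023: 59 days at 1.1% → £321,000 × 1.1% × 59/365 = £570.7644
20 June – 23 November 2023: 157 days at 2.95% → £321,000 × 2.95% × 157/365 = £4,073.1822
24 November – 31 December 2023: 38 days at 2.45% → £321,000 × 2.45% × 38/365 = £818.7699
Total = £8,098.4342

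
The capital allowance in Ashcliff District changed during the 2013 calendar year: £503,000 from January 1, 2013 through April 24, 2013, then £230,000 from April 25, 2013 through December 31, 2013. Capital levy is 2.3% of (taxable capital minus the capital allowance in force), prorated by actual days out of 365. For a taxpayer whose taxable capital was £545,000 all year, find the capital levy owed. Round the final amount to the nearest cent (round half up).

£5,283.89

January 1 – April 24, 2013: 114 days, exemption £503,000 → (£545,000 − £503,000) × 2.3% × 114/365 = £301.7096
April 25 – December 31, 2013: 251 days, exemption £230,000 → (£545,000 − £230,000) × 2.3% × 251/365 = £4,982.1781
Total = £5,283.8877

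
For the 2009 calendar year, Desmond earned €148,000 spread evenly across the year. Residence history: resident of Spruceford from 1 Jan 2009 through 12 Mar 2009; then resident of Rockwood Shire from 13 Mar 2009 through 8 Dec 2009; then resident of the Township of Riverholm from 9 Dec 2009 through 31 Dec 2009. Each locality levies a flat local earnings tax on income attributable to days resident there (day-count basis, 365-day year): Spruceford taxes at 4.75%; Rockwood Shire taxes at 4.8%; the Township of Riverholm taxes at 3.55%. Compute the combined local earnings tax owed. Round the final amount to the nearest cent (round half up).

Spruceford, 1 Jan – 12 Mar 2009: 71 days → €148,000 × 4.75% × 71/365 = €1,367.4795
Rockwood Shire, 13 Mar – 8 Dec 2009: 271 days → €148,000 × 4.8% × 271/365 = €5,274.4767
The Township of Riverholm, 9 Dec – 31 Dec 2009: 23 days → €148,000 × 3.55% × 23/365 = €331.0740
Total = €6,973.0301

€6,973.03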